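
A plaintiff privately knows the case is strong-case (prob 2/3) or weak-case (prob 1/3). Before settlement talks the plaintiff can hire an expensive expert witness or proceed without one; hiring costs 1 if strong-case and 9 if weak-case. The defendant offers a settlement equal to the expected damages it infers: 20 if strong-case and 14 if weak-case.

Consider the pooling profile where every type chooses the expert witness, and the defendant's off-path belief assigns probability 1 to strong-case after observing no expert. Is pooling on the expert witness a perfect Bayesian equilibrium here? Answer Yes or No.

No

On path, the defendant holds the prior and pays 2/3·20 + 1/3·14 = 18. Off path (no expert), believing strong-case, it pays 20.
strong-case: the expert witness nets 18 − 1 = 17; no expert nets 20. strong-case would deviate.
weak-case: the expert witness nets 18 − 9 = 9; no expert nets 20. weak-case would deviate.
A type deviates, so pooling fails.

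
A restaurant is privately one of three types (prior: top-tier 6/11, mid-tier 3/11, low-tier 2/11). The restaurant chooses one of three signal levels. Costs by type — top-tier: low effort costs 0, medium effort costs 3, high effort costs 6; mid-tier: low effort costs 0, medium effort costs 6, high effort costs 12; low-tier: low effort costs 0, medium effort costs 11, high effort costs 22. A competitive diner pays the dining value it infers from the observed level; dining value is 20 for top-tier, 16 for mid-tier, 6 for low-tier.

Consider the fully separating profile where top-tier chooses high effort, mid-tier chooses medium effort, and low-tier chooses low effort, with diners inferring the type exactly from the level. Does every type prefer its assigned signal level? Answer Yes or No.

Separating price premiums: high effort → 20, medium effort → 16, low effort → 6.
top-tier (assigned high effort): low effort: 6 − 0 = 6; medium effort: 16 − 3 = 13; high effort: 20 − 6 = 14. top-tier stays.
mid-tier (assigned medium effort): low effort: 6 − 0 = 6; medium effort: 16 − 6 = 10; high effort: 20 − 12 = 8. mid-tier stays.
low-tier (assigned low effort): low effort: 6 − 0 = 6; medium effort: 16 − 11 = 5; high effort: 20 − 22 = -2. low-tier stays.
Every type prefers its assigned level; separation holds.

Yes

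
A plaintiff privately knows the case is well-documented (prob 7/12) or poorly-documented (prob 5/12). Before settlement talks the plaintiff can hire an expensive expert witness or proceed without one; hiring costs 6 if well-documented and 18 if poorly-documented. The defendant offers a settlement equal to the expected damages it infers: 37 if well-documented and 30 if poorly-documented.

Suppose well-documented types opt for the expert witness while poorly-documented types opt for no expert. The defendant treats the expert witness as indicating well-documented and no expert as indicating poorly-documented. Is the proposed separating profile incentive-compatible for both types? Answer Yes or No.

Under these beliefs, the expert witness earns settlement 37 and no expert earns settlement 30.
well-documented: the expert witness nets 37 − 6 = 31; no expert nets 30. well-documented prefers the expert witness.
poorly-documented: the expert witness nets 37 − 18 = 19; no expert nets 30. poorly-documented prefers no expert.
Neither type deviates, so the separating profile is an equilibrium.

Yes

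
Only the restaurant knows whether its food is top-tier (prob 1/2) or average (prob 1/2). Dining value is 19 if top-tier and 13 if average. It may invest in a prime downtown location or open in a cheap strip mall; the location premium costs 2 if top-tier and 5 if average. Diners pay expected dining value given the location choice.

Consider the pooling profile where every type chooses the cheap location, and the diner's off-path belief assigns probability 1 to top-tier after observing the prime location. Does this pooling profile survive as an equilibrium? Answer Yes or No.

No

On path, the diner holds the prior and pays 1/2·19 + 1/2·13 = 16. Off path (the prime location), believing top-tier, it pays 19.
top-tier: the cheap location nets 16; the prime location nets 19 − 2 = 17. top-tier would deviate.
average: the cheap location nets 16; the prime location nets 19 − 5 = 14. average stays.
A type deviates, so pooling fails.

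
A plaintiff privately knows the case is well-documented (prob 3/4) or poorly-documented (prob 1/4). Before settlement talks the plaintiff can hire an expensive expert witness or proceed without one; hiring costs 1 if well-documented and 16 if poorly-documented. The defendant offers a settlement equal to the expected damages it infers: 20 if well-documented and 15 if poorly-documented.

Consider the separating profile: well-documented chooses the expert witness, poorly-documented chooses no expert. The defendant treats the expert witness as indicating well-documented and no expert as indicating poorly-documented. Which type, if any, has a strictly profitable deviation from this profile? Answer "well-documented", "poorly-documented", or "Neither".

Neither

The expert witness pays 20; no expert pays 15.
well-documented: assigned the expert witness, nets 20 − 1 = 19; deviating to no expert nets 15.
poorly-documented: assigned no expert, nets 15; deviating to the expert witness nets 20 − 16 = 4.
Both types strictly prefer their assigned action; no profitable deviation.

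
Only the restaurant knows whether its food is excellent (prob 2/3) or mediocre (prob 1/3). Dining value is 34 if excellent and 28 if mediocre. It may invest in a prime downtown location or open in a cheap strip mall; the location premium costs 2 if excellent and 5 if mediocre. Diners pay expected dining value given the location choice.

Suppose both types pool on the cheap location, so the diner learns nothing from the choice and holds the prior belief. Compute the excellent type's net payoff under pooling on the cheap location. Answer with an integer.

Pooled price premium = 2/3·34 + 1/3·28 = 32.
excellent pays no cost for the cheap location, so net payoff = 32.

32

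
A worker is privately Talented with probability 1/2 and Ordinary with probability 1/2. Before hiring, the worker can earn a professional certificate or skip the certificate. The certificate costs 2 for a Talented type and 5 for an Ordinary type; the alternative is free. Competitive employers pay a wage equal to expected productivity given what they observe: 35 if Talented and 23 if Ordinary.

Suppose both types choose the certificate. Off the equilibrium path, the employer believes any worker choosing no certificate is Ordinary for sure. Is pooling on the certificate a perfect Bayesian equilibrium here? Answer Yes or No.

Yes

On path, the employer holds the prior and pays 1/2·35 + 1/2·23 = 29. Off path (no certificate), believing Ordinary, it pays 23.
Talented: the certificate nets 29 − 2 = 27; no certificate nets 23. Talented stays.
Ordinary: the certificate nets 29 − 5 = 24; no certificate nets 23. Ordinary stays.
No type deviates, so pooling is sustained.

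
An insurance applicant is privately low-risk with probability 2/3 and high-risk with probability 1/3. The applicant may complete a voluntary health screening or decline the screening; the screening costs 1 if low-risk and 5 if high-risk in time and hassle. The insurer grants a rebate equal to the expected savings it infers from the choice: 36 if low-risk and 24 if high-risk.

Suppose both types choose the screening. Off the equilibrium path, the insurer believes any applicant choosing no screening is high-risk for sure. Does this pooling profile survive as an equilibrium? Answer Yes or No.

On path, the insurer holds the prior and pays 2/3·36 + 1/3·24 = 32. Off path (no screening), believing high-risk, it pays 24.
low-risk: the screening nets 32 − 1 = 31; no screening nets 24. low-risk stays.
high-risk: the screening nets 32 − 5 = 27; no screening nets 24. high-risk stays.
No type deviates, so pooling is sustained.

Yes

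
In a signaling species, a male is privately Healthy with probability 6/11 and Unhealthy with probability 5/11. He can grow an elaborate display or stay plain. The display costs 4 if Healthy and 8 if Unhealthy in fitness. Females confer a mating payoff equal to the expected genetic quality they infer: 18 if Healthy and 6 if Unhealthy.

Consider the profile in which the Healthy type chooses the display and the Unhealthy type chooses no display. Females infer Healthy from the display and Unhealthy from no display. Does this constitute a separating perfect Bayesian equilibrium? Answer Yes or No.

No

Under these beliefs, the display earns mating payoff 18 and no display earns mating payoff 6.
Healthy: the display nets 18 − 4 = 14; no display nets 6. Healthy prefers the display.
Unhealthy: the display nets 18 − 8 = 10; no display nets 6. Unhealthy would deviate to the display.
Unhealthy has a profitable deviation, so the profile is not an equilibrium.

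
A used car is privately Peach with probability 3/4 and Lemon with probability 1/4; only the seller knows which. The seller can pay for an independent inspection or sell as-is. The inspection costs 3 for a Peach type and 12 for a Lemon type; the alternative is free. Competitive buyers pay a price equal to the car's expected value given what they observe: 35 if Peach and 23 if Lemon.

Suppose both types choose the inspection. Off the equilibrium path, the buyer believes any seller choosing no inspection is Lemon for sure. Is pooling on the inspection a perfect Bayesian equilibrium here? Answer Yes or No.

On path, the buyer holds the prior and pays 3/4·35 + 1/4·23 = 32. Off path (no inspection), believing Lemon, it pays 23.
Peach: the inspection nets 32 − 3 = 29; no inspection nets 23. Peach stays.
Lemon: the inspection nets 32 − 12 = 20; no inspection nets 23. Lemon would deviate.
A type deviates, so pooling fails.

No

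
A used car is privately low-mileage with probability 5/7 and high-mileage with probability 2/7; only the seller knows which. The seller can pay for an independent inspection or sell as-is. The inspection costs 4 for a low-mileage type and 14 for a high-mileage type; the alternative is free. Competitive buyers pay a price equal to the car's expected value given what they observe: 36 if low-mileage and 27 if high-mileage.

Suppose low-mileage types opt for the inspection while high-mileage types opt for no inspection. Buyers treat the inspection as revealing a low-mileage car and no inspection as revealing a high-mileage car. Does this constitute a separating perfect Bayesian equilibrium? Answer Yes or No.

Yes

Under these beliefs, the inspection earns price 36 and no inspection earns price 27.
low-mileage: the inspection nets 36 − 4 = 32; no inspection nets 27. low-mileage prefers the inspection.
high-mileage: the inspection nets 36 − 14 = 22; no inspection nets 27. high-mileage prefers no inspection.
Neither type deviates, so the separating profile is an equilibrium.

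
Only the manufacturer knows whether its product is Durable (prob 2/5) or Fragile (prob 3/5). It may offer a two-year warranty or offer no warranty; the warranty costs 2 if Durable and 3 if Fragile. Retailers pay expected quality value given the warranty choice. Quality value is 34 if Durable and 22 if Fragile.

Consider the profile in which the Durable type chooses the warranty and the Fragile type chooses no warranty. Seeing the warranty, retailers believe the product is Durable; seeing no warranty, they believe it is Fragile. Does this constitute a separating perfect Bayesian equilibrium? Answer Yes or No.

No

Under these beliefs, the warranty earns price 34 and no warranty earns price 22.
Durable: the warranty nets 34 − 2 = 32; no warranty nets 22. Durable prefers the warranty.
Fragile: the warranty nets 34 − 3 = 31; no warranty nets 22. Fragile would deviate to the warranty.
Fragile has a profitable deviation, so the profile is not an equilibrium.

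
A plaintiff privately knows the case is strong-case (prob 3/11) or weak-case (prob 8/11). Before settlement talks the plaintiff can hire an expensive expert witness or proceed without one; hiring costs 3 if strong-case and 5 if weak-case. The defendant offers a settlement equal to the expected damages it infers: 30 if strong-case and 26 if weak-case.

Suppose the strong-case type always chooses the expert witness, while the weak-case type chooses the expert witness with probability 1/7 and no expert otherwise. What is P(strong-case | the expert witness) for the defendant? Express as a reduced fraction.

21/29

P(the expert witness) = (3/11)·1 + (8/11)·(1/7) = 29/77.
By Bayes' rule, P(strong-case | the expert witness) = (3/11) / (29/77) = 21/29.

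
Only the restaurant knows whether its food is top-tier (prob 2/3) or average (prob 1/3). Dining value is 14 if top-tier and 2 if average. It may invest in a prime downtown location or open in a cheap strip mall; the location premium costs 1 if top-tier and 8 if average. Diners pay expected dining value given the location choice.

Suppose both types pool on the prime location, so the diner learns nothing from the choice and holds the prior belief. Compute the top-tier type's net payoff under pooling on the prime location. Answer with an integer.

9

Pooled price premium = 2/3·14 + 1/3·2 = 10.
top-tier pays cost 1 for the prime location, so net payoff = 10 − 1 = 9.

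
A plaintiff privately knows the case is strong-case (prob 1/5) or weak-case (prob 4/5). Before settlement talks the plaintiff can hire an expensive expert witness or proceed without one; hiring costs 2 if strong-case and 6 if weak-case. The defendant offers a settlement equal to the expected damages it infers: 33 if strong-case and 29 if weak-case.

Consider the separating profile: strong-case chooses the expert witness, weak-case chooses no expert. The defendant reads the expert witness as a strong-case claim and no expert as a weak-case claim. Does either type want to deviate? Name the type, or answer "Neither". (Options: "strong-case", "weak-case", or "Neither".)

Neither

The expert witness pays 33; no expert pays 29.
strong-case: assigned the expert witness, nets 33 − 2 = 31; deviating to no expert nets 29.
weak-case: assigned no expert, nets 29; deviating to the expert witness nets 33 − 6 = 27.
Both types strictly prefer their assigned action; no profitable deviation.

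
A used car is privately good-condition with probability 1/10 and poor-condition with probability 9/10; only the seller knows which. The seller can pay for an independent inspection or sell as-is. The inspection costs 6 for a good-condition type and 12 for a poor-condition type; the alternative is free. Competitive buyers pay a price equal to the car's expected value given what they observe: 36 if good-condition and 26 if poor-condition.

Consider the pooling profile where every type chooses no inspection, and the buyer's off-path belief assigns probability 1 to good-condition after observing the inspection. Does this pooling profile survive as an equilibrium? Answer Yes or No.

On path, the buyer holds the prior and pays 1/10·36 + 9/10·26 = 27. Off path (the inspection), believing good-condition, it pays 36.
good-condition: no inspection nets 27; the inspection nets 36 − 6 = 30. good-condition would deviate.
poor-condition: no inspection nets 27; the inspection nets 36 − 12 = 24. poor-condition stays.
A type deviates, so pooling fails.

No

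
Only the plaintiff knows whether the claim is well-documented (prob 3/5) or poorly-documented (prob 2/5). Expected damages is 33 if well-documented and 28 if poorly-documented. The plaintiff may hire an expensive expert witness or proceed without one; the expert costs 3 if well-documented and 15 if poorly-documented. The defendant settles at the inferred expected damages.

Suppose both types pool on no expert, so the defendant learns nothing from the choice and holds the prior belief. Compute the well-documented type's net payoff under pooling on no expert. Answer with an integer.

31

Pooled settlement = 3/5·33 + 2/5·28 = 31.
well-documented pays no cost for no expert, so net payoff = 31.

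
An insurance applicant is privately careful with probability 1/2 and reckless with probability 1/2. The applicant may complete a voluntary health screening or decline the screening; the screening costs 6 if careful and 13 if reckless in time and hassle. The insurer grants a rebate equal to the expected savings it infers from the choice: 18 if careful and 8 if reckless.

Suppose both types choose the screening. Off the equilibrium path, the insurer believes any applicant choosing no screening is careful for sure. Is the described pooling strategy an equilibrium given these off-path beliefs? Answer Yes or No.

No

On path, the insurer holds the prior and pays 1/2·18 + 1/2·8 = 13. Off path (no screening), believing careful, it pays 18.
careful: the screening nets 13 − 6 = 7; no screening nets 18. careful would deviate.
reckless: the screening nets 13 − 13 = 0; no screening nets 18. reckless would deviate.
A type deviates, so pooling fails.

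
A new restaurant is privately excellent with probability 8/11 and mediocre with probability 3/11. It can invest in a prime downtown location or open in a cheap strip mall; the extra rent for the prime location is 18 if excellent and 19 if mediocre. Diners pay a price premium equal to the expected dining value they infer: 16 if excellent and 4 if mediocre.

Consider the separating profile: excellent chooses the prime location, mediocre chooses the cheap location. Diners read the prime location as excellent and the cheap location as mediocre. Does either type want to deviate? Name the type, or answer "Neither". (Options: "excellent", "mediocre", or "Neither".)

excellent

The prime location pays 16; the cheap location pays 4.
excellent: assigned the prime location, nets 16 − 18 = -2; deviating to the cheap location nets 4.
mediocre: assigned the cheap location, nets 4; deviating to the prime location nets 16 − 19 = -3.
The excellent type gains 6 by deviating.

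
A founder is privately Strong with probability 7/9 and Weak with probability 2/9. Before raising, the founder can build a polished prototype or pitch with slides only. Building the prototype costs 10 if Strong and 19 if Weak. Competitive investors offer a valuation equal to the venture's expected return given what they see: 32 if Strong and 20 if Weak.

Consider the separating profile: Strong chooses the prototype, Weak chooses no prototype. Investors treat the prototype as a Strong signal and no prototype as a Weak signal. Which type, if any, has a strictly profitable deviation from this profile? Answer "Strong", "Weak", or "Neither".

Neither

The prototype pays 32; no prototype pays 20.
Strong: assigned the prototype, nets 32 − 10 = 22; deviating to no prototype nets 20.
Weak: assigned no prototype, nets 20; deviating to the prototype nets 32 − 19 = 13.
Both types strictly prefer their assigned action; no profitable deviation.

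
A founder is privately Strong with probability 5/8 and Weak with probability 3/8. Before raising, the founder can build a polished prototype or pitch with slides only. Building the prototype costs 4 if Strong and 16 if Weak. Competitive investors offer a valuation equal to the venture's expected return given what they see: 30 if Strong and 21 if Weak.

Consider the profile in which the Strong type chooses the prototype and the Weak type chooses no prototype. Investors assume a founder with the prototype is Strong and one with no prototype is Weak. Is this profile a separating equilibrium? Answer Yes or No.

Under these beliefs, the prototype earns valuation 30 and no prototype earns valuation 21.
Strong: the prototype nets 30 − 4 = 26; no prototype nets 21. Strong prefers the prototype.
Weak: the prototype nets 30 − 16 = 14; no prototype nets 21. Weak prefers no prototype.
Neither type deviates, so the separating profile is an equilibrium.

Yes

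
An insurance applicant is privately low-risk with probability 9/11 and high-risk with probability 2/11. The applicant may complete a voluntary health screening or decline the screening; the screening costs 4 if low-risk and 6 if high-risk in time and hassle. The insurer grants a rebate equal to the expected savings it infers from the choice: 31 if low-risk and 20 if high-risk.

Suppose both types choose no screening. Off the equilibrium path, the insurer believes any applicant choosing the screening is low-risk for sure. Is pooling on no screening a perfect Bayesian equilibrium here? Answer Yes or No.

Yes

On path, the insurer holds the prior and pays 9/11·31 + 2/11·20 = 29. Off path (the screening), believing low-risk, it pays 31.
low-risk: no screening nets 29; the screening nets 31 − 4 = 27. low-risk stays.
high-risk: no screening nets 29; the screening nets 31 − 6 = 25. high-risk stays.
No type deviates, so pooling is sustained.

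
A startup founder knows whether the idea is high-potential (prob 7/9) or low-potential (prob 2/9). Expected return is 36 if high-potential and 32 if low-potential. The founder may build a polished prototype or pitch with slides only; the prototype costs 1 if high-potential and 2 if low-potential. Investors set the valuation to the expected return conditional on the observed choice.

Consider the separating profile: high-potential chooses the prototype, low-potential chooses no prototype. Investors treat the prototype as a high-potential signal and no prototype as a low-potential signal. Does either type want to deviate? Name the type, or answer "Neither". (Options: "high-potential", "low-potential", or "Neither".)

low-potential

The prototype pays 36; no prototype pays 32.
high-potential: assigned the prototype, nets 36 − 1 = 35; deviating to no prototype nets 32.
low-potential: assigned no prototype, nets 32; deviating to the prototype nets 36 − 2 = 34.
The low-potential type gains 2 by deviating.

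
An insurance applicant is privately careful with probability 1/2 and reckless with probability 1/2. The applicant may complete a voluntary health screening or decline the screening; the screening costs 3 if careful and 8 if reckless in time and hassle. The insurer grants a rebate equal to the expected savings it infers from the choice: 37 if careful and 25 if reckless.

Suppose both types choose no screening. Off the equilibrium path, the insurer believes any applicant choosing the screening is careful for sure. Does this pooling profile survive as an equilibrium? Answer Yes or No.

No

On path, the insurer holds the prior and pays 1/2·37 + 1/2·25 = 31. Off path (the screening), believing careful, it pays 37.
careful: no screening nets 31; the screening nets 37 − 3 = 34. careful would deviate.
reckless: no screening nets 31; the screening nets 37 − 8 = 29. reckless stays.
A type deviates, so pooling fails.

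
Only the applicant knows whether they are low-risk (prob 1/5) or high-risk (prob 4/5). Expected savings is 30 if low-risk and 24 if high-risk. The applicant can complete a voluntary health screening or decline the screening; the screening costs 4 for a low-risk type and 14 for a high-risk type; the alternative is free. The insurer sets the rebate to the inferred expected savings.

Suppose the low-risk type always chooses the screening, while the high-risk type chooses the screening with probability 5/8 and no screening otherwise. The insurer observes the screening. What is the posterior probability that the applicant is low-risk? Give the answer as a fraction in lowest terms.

P(the screening) = (1/5)·1 + (4/5)·(5/8) = 7/10.
By Bayes' rule, P(low-risk | the screening) = (1/5) / (7/10) = 2/7.

2/7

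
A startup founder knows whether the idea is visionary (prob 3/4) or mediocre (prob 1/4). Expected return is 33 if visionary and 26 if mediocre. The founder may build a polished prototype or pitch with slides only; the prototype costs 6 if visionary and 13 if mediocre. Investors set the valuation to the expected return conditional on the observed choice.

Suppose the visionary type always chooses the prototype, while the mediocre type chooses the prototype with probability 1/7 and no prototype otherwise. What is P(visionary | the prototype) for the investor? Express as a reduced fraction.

P(the prototype) = (3/4)·1 + (1/4)·(1/7) = 11/14.
By Bayes' rule, P(visionary | the prototype) = (3/4) / (11/14) = 21/22.

21/22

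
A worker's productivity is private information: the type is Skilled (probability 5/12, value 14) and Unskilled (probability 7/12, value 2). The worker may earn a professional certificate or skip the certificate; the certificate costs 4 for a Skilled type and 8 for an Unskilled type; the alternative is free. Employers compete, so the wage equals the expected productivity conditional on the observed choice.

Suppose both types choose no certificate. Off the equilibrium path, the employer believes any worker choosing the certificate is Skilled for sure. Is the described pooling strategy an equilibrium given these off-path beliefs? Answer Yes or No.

On path, the employer holds the prior and pays 5/12·14 + 7/12·2 = 7. Off path (the certificate), believing Skilled, it pays 14.
Skilled: no certificate nets 7; the certificate nets 14 − 4 = 10. Skilled would deviate.
Unskilled: no certificate nets 7; the certificate nets 14 − 8 = 6. Unskilled stays.
A type deviates, so pooling fails.

No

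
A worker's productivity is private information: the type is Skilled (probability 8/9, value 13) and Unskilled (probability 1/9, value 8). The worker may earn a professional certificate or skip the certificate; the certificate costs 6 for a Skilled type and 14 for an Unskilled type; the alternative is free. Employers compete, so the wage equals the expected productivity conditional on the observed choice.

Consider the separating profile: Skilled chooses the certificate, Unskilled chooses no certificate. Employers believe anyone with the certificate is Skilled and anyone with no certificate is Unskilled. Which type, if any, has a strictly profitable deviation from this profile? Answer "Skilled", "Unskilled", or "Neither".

The certificate pays 13; no certificate pays 8.
Skilled: assigned the certificate, nets 13 − 6 = 7; deviating to no certificate nets 8.
Unskilled: assigned no certificate, nets 8; deviating to the certificate nets 13 − 14 = -1.
The Skilled type gains 1 by deviating.

Skilled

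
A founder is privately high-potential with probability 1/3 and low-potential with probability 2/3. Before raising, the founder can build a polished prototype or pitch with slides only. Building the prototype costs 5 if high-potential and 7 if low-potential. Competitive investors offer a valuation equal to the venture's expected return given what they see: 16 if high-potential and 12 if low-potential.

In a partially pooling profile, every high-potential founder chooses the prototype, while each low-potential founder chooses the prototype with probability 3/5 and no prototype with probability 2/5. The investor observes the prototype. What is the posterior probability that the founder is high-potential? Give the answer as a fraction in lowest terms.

P(the prototype) = (1/3)·1 + (2/3)·(3/5) = 11/15.
By Bayes' rule, P(high-potential | the prototype) = (1/3) / (11/15) = 5/11.

5/11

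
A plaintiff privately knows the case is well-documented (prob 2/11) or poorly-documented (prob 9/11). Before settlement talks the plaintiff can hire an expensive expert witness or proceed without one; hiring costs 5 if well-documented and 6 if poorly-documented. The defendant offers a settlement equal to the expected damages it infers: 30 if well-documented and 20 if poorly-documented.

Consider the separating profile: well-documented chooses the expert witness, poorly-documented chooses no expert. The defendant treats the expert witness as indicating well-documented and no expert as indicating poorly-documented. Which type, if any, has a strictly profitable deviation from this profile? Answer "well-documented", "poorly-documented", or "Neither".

The expert witness pays 30; no expert pays 20.
well-documented: assigned the expert witness, nets 30 − 5 = 25; deviating to no expert nets 20.
poorly-documented: assigned no expert, nets 20; deviating to the expert witness nets 30 − 6 = 24.
The poorly-documented type gains 4 by deviating.

poorly-documented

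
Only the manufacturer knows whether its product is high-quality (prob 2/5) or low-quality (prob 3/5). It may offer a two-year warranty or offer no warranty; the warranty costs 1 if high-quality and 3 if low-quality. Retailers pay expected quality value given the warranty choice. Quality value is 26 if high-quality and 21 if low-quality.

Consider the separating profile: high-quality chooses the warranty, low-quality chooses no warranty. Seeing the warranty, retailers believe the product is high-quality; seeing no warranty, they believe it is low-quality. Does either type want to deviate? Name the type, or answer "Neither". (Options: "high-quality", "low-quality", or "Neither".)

low-quality

The warranty pays 26; no warranty pays 21.
high-quality: assigned the warranty, nets 26 − 1 = 25; deviating to no warranty nets 21.
low-quality: assigned no warranty, nets 21; deviating to the warranty nets 26 − 3 = 23.
The low-quality type gains 2 by deviating.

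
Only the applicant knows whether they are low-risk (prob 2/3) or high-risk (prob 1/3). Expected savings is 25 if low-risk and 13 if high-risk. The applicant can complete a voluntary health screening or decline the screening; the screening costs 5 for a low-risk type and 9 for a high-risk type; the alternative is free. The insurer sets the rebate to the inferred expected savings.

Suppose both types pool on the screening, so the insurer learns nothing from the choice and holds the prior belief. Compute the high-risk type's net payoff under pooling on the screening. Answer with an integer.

Pooled rebate = 2/3·25 + 1/3·13 = 21.
high-risk pays cost 9 for the screening, so net payoff = 21 − 9 = 12.

12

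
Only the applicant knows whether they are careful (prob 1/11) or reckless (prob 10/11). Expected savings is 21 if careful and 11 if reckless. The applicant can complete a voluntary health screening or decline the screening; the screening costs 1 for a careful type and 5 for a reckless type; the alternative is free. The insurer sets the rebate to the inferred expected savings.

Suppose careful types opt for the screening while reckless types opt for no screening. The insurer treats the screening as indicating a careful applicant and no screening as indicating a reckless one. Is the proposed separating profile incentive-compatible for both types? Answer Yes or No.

Under these beliefs, the screening earns rebate 21 and no screening earns rebate 11.
careful: the screening nets 21 − 1 = 20; no screening nets 11. careful prefers the screening.
reckless: the screening nets 21 − 5 = 16; no screening nets 11. reckless would deviate to the screening.
reckless has a profitable deviation, so the profile is not an equilibrium.

No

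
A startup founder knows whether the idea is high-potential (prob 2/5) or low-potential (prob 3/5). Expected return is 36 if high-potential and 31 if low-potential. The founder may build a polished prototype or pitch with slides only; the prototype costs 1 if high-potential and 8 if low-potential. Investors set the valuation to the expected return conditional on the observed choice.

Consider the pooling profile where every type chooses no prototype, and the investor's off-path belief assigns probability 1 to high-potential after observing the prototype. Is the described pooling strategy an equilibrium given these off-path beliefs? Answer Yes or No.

No

On path, the investor holds the prior and pays 2/5·36 + 3/5·31 = 33. Off path (the prototype), believing high-potential, it pays 36.
high-potential: no prototype nets 33; the prototype nets 36 − 1 = 35. high-potential would deviate.
low-potential: no prototype nets 33; the prototype nets 36 − 8 = 28. low-potential stays.
A type deviates, so pooling fails.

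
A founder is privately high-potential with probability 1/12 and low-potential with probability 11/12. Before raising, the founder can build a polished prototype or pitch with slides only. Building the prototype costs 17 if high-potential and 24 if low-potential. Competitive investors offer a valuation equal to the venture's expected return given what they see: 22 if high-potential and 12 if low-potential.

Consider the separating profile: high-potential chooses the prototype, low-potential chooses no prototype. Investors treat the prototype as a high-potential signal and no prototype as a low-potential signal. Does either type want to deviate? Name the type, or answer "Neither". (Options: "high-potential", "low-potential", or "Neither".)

The prototype pays 22; no prototype pays 12.
high-potential: assigned the prototype, nets 22 − 17 = 5; deviating to no prototype nets 12.
low-potential: assigned no prototype, nets 12; deviating to the prototype nets 22 − 24 = -2.
The high-potential type gains 7 by deviating.

high-potential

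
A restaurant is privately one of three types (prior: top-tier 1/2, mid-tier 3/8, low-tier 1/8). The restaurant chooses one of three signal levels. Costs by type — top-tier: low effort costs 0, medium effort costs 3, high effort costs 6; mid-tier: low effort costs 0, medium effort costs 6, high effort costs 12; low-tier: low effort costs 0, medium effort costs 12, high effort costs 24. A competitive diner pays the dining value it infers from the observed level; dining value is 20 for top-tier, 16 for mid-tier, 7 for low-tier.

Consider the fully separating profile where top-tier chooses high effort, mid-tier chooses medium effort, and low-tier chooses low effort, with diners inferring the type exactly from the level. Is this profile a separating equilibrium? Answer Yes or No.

Separating price premiums: high effort → 20, medium effort → 16, low effort → 7.
top-tier (assigned high effort): low effort: 7 − 0 = 7; medium effort: 16 − 3 = 13; high effort: 20 − 6 = 14. top-tier stays.
mid-tier (assigned medium effort): low effort: 7 − 0 = 7; medium effort: 16 − 6 = 10; high effort: 20 − 12 = 8. mid-tier stays.
low-tier (assigned low effort): low effort: 7 − 0 = 7; medium effort: 16 − 12 = 4; high effort: 20 − 24 = -4. low-tier stays.
Every type prefers its assigned level; separation holds.

Yes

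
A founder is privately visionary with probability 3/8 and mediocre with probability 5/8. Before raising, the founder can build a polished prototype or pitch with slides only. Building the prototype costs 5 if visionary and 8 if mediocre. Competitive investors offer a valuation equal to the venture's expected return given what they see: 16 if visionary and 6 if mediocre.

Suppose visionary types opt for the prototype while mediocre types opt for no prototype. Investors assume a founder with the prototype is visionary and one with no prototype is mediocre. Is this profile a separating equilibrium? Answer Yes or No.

No

Under these beliefs, the prototype earns valuation 16 and no prototype earns valuation 6.
visionary: the prototype nets 16 − 5 = 11; no prototype nets 6. visionary prefers the prototype.
mediocre: the prototype nets 16 − 8 = 8; no prototype nets 6. mediocre would deviate to the prototype.
mediocre has a profitable deviation, so the profile is not an equilibrium.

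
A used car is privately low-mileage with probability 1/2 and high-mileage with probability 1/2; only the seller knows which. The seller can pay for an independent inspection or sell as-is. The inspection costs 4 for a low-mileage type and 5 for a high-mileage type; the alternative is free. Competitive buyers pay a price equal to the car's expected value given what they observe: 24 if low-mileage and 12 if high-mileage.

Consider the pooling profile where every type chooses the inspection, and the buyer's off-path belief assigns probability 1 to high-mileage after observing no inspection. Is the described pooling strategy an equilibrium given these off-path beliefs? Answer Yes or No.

On path, the buyer holds the prior and pays 1/2·24 + 1/2·12 = 18. Off path (no inspection), believing high-mileage, it pays 12.
low-mileage: the inspection nets 18 − 4 = 14; no inspection nets 12. low-mileage stays.
high-mileage: the inspection nets 18 − 5 = 13; no inspection nets 12. high-mileage stays.
No type deviates, so pooling is sustained.

Yes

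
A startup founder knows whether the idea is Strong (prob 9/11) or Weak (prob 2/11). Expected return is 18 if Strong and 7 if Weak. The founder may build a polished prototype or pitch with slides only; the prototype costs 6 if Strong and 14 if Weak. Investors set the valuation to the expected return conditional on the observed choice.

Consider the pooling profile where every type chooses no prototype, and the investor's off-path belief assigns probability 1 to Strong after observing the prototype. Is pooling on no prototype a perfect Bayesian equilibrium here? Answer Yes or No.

On path, the investor holds the prior and pays 9/11·18 + 2/11·7 = 16. Off path (the prototype), believing Strong, it pays 18.
Strong: no prototype nets 16; the prototype nets 18 − 6 = 12. Strong stays.
Weak: no prototype nets 16; the prototype nets 18 − 14 = 4. Weak stays.
No type deviates, so pooling is sustained.

Yes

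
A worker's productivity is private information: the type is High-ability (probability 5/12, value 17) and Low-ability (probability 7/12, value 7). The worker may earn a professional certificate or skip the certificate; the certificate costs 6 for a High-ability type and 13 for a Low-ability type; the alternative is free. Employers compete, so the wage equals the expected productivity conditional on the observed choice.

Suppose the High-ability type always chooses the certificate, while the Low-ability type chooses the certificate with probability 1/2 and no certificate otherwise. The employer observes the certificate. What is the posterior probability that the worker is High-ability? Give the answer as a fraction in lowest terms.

10/17

P(the certificate) = (5/12)·1 + (7/12)·(1/2) = 17/24.
By Bayes' rule, P(High-ability | the certificate) = (5/12) / (17/24) = 10/17.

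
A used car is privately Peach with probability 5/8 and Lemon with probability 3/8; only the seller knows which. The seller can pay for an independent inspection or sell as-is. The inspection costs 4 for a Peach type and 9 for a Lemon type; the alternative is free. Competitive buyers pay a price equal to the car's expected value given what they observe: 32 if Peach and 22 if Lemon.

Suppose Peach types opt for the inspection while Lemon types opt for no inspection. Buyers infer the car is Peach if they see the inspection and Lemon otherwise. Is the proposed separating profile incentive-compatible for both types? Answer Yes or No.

Under these beliefs, the inspection earns price 32 and no inspection earns price 22.
Peach: the inspection nets 32 − 4 = 28; no inspection nets 22. Peach prefers the inspection.
Lemon: the inspection nets 32 − 9 = 23; no inspection nets 22. Lemon would deviate to the inspection.
Lemon has a profitable deviation, so the profile is not an equilibrium.

No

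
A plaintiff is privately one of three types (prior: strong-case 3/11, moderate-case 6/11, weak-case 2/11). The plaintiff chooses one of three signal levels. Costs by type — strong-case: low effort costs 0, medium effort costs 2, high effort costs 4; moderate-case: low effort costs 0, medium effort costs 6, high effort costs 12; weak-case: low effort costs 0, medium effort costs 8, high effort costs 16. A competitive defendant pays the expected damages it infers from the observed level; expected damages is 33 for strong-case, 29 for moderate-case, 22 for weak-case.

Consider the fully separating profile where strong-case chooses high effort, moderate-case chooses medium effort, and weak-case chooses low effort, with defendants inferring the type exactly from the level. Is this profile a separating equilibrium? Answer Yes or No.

Yes

Separating settlements: high effort → 33, medium effort → 29, low effort → 22.
strong-case (assigned high effort): low effort: 22 − 0 = 22; medium effort: 29 − 2 = 27; high effort: 33 − 4 = 29. strong-case stays.
moderate-case (assigned medium effort): low effort: 22 − 0 = 22; medium effort: 29 − 6 = 23; high effort: 33 − 12 = 21. moderate-case stays.
weak-case (assigned low effort): low effort: 22 − 0 = 22; medium effort: 29 − 8 = 21; high effort: 33 − 16 = 17. weak-case stays.
Every type prefers its assigned level; separation holds.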